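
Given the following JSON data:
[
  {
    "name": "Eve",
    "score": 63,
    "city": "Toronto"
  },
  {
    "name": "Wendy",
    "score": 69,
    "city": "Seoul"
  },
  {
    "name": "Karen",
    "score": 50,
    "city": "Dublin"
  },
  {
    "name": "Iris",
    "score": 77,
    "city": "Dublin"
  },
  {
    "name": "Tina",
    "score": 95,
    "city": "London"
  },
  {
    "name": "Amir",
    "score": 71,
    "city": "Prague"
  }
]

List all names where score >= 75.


Filtering records where score >= 75:
  Eve (score=63) -> no
  Wendy (score=69) -> no
  Karen (score=50) -> no
  Iris (score=77) -> YES
  Tina (score=95) -> YES
  Amir (score=71) -> no


ANSWER: Iris, Tina


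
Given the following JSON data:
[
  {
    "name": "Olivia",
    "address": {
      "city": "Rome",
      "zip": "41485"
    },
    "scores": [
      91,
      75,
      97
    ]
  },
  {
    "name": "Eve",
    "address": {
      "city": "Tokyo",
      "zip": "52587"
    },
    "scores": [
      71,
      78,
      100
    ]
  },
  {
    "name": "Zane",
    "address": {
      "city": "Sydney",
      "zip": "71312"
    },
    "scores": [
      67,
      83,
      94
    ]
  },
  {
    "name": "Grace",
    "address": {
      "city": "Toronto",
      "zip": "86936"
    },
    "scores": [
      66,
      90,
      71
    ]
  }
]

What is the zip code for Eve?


Path: records[1].address.zip
Value: 52587

ANSWER: 52587


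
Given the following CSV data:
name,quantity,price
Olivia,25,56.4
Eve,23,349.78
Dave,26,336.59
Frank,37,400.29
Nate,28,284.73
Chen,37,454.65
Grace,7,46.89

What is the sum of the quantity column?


Values in 'quantity' column:
  Row 1: 25
  Row 2: 23
  Row 3: 26
  Row 4: 37
  Row 5: 28
  Row 6: 37
  Row 7: 7
Sum = 25 + 23 + 26 + 37 + 28 + 37 + 7 = 183

ANSWER: 183


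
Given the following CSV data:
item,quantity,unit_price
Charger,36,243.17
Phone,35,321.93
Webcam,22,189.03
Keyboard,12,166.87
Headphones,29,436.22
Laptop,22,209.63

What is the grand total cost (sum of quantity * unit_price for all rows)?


Computing row totals:
  Charger: 36 * 243.17 = 8754.12
  Phone: 35 * 321.93 = 11267.55
  Webcam: 22 * 189.03 = 4158.66
  Keyboard: 12 * 166.87 = 2002.44
  Headphones: 29 * 436.22 = 12650.38
  Laptop: 22 * 209.63 = 4611.86
Grand total = 8754.12 + 11267.55 + 4158.66 + 2002.44 + 12650.38 + 4611.86 = 43445.01

ANSWER: 43445.01


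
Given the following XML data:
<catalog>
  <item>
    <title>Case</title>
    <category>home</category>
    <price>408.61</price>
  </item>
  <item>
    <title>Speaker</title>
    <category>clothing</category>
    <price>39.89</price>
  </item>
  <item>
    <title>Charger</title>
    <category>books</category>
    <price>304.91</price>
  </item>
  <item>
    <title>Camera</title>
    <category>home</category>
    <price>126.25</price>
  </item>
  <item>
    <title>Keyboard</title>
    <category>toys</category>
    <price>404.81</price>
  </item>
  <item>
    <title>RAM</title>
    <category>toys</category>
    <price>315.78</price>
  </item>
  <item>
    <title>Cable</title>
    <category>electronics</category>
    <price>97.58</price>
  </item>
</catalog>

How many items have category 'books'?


Scanning <item> elements for <category>books</category>:
  Item 3: Charger -> MATCH
Count: 1

ANSWER: 1


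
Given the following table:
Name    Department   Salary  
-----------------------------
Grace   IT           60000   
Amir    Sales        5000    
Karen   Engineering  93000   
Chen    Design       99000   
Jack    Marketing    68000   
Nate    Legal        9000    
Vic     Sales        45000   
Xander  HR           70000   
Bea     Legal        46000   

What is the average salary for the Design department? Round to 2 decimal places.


Design department members:
  Chen: 99000
Sum = 99000
Count = 1
Average = 99000 / 1 = 99000.00

ANSWER: 99000.00


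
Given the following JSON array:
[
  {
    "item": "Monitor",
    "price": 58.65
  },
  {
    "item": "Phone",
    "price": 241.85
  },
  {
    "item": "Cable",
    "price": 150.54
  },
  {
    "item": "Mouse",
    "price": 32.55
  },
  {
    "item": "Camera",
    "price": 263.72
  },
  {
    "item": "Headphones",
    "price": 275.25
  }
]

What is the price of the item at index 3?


Array index 3 -> Mouse
price = 32.55

ANSWER: 32.55


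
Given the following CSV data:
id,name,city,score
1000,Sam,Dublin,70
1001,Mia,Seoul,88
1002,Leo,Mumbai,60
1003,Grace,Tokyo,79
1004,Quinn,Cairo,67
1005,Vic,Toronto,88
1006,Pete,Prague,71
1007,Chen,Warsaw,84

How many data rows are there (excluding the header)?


Counting rows (excluding header):
Header: id,name,city,score
Data rows: 8

ANSWER: 8


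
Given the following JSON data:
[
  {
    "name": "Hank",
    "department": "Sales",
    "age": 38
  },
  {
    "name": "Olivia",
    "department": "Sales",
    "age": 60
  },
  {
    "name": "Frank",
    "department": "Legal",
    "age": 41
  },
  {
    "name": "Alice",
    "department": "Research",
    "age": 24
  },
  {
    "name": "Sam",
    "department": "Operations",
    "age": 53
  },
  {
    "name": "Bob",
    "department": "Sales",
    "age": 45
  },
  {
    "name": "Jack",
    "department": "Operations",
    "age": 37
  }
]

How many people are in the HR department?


Scanning records for department = HR
  No matches found
Count: 0

ANSWER: 0


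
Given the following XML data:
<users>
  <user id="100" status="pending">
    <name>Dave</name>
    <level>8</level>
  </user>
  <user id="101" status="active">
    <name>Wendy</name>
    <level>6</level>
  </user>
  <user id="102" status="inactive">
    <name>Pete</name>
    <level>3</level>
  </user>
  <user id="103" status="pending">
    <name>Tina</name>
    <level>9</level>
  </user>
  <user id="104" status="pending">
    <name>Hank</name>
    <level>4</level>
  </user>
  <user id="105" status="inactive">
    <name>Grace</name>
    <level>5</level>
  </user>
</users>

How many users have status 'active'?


Counting users with status='active':
  Wendy (id=101) -> MATCH
Count: 1

ANSWER: 1


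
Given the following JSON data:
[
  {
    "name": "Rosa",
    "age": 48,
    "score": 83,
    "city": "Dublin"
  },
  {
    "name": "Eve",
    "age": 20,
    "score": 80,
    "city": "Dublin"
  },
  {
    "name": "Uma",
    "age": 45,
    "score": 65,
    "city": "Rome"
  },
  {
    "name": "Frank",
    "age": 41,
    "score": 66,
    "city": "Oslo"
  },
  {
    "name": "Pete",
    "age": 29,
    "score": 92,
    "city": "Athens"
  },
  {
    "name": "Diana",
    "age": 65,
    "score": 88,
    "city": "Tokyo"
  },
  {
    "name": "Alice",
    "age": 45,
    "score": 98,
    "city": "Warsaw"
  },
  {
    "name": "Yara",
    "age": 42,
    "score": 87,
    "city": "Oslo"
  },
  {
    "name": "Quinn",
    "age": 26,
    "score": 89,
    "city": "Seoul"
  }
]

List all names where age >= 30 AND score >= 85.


Checking both conditions:
  Rosa (age=48, score=83) -> no
  Eve (age=20, score=80) -> no
  Uma (age=45, score=65) -> no
  Frank (age=41, score=66) -> no
  Pete (age=29, score=92) -> no
  Diana (age=65, score=88) -> YES
  Alice (age=45, score=98) -> YES
  Yara (age=42, score=87) -> YES
  Quinn (age=26, score=89) -> no


ANSWER: Diana, Alice, Yara


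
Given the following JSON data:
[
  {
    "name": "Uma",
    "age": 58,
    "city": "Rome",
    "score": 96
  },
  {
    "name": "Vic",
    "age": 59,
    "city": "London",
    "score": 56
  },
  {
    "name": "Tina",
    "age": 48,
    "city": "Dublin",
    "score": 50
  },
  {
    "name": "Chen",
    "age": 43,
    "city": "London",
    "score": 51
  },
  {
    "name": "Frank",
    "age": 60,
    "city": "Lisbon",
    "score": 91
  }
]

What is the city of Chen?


Looking up record where name = Chen
Record index: 3
Field 'city' = London

ANSWER: London


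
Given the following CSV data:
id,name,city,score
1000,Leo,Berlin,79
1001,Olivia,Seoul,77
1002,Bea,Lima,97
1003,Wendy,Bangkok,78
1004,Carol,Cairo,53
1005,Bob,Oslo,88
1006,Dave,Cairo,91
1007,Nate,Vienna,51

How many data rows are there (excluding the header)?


Counting rows (excluding header):
Header: id,name,city,score
Data rows: 8

ANSWER: 8


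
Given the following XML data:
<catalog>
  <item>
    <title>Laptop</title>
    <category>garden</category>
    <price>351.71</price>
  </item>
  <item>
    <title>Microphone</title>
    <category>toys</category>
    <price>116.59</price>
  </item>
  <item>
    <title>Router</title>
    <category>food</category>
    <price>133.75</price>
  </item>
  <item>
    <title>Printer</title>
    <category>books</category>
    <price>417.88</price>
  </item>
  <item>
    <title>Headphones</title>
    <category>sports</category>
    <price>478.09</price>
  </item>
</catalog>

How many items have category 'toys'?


Scanning <item> elements for <category>toys</category>:
  Item 2: Microphone -> MATCH
Count: 1

ANSWER: 1


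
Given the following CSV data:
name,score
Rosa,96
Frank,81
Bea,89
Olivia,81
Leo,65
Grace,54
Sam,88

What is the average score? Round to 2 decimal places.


Scores: 96, 81, 89, 81, 65, 54, 88
Sum = 554
Count = 7
Average = 554 / 7 = 79.14

ANSWER: 79.14


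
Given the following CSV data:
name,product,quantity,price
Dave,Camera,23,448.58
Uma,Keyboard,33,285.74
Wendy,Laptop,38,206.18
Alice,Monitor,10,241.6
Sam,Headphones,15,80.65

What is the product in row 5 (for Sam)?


Row 5: Sam
Column 'product' = Headphones

ANSWER: Headphones


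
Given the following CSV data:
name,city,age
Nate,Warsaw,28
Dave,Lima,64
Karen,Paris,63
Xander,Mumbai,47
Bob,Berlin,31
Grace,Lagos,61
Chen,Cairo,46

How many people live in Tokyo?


Scanning city column for 'Tokyo':
Total matches: 0

ANSWER: 0


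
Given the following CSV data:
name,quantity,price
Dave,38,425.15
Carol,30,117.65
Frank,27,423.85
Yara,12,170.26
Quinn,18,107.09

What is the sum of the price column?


Values in 'price' column:
  Row 1: 425.15
  Row 2: 117.65
  Row 3: 423.85
  Row 4: 170.26
  Row 5: 107.09
Sum = 425.15 + 117.65 + 423.85 + 170.26 + 107.09 = 1244.0

ANSWER: 1244.0


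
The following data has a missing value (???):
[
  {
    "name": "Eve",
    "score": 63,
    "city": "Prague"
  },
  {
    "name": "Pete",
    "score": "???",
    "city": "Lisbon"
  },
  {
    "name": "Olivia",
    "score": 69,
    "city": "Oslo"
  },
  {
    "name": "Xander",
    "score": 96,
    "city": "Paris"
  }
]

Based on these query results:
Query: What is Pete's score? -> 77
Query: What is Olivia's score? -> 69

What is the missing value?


The missing value is Pete's score
From query: Pete's score = 77

ANSWER: 77


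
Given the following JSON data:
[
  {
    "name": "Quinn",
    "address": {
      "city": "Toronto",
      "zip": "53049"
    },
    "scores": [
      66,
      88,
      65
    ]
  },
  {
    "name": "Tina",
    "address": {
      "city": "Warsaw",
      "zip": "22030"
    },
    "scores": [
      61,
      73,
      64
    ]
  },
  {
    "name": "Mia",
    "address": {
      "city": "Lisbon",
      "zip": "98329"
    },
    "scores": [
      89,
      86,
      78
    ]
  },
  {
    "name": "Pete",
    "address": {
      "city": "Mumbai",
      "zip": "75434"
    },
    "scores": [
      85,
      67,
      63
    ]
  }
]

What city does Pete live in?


Path: records[3].address.city
Value: Mumbai

ANSWER: Mumbai


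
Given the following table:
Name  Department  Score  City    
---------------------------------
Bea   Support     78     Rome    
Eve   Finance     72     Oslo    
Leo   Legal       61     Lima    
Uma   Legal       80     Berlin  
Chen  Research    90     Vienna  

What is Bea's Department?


Row 1: Bea
Department = Support

ANSWER: Support


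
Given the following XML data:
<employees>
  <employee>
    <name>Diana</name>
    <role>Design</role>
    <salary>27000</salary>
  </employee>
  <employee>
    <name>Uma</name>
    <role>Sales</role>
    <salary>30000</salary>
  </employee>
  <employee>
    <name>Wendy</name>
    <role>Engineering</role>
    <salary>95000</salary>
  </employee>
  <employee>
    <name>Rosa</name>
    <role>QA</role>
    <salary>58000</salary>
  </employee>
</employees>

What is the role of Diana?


Searching for <employee> with <name>Diana</name>
Found at position 1
<role>Design</role>

ANSWER: Design


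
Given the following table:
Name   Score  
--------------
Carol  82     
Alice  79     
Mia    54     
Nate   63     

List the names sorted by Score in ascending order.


Sorting by Score (ascending):
  Mia: 54
  Nate: 63
  Alice: 79
  Carol: 82


ANSWER: Mia, Nate, Alice, Carol


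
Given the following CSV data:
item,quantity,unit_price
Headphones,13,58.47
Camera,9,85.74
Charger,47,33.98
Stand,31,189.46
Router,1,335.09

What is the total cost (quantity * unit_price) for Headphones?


Row: Headphones
quantity = 13
unit_price = 58.47
total = 13 * 58.47 = 760.11

ANSWER: 760.11


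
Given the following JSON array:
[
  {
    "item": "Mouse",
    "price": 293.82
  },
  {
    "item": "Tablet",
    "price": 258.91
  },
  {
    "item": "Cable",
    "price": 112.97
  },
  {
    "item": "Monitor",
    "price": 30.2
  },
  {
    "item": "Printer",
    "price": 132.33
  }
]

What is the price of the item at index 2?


Array index 2 -> Cable
price = 112.97

ANSWER: 112.97


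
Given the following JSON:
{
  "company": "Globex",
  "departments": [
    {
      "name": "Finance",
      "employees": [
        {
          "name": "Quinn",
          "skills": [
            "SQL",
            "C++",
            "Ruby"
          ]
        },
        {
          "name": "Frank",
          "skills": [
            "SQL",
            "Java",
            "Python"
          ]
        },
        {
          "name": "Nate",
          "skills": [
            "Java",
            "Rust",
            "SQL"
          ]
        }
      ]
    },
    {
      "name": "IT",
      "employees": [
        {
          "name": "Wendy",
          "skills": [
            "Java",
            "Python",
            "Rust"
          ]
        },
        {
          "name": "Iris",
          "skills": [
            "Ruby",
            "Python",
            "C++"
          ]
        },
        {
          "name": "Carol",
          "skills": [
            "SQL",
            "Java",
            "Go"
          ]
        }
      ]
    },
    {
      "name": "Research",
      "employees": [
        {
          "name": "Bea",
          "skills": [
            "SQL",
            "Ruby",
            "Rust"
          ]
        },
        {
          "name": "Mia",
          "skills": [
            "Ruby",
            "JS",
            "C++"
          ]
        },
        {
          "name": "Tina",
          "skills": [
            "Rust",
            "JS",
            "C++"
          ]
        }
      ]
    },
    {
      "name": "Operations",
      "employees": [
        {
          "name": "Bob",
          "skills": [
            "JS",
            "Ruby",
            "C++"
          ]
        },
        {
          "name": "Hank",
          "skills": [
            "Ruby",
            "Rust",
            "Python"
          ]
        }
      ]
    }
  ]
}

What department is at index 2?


Path: departments[2].name
Value: Research

ANSWER: Research


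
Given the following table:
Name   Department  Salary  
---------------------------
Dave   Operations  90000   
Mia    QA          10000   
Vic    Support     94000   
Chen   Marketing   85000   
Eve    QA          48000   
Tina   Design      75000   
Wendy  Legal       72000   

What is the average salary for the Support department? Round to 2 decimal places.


Support department members:
  Vic: 94000
Sum = 94000
Count = 1
Average = 94000 / 1 = 94000.00

ANSWER: 94000.00


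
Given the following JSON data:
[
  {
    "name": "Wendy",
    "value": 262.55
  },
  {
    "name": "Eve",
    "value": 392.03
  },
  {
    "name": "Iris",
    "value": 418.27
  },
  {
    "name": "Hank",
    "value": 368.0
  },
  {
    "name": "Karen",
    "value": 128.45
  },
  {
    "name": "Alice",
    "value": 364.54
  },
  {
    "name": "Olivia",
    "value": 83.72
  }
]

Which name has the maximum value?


Comparing values:
  Wendy: 262.55
  Eve: 392.03
  Iris: 418.27
  Hank: 368.0
  Karen: 128.45
  Alice: 364.54
  Olivia: 83.72
Maximum: Iris (418.27)

ANSWER: Iris


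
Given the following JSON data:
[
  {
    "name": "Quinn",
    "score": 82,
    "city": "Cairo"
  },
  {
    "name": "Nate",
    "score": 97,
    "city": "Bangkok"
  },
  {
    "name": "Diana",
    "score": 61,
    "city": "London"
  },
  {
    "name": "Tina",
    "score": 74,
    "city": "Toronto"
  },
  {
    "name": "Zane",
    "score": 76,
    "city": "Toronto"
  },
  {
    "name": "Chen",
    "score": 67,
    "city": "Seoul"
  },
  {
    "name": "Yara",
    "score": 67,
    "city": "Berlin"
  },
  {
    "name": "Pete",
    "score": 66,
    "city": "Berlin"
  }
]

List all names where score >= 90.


Filtering records where score >= 90:
  Quinn (score=82) -> no
  Nate (score=97) -> YES
  Diana (score=61) -> no
  Tina (score=74) -> no
  Zane (score=76) -> no
  Chen (score=67) -> no
  Yara (score=67) -> no
  Pete (score=66) -> no


ANSWER: Nate


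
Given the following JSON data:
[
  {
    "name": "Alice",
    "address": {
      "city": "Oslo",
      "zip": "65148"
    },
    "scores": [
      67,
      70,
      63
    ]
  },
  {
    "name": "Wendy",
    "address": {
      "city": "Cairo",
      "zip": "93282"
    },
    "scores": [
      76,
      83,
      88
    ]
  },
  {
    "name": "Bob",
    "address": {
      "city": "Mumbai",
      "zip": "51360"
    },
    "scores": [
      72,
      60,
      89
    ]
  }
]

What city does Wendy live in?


Path: records[1].address.city
Value: Cairo

ANSWER: Cairo


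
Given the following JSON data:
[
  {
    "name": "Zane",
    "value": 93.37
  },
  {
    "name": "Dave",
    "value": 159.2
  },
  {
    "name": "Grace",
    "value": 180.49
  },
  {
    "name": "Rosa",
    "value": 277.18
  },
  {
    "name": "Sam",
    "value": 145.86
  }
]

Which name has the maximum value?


Comparing values:
  Zane: 93.37
  Dave: 159.2
  Grace: 180.49
  Rosa: 277.18
  Sam: 145.86
Maximum: Rosa (277.18)

ANSWER: Rosa


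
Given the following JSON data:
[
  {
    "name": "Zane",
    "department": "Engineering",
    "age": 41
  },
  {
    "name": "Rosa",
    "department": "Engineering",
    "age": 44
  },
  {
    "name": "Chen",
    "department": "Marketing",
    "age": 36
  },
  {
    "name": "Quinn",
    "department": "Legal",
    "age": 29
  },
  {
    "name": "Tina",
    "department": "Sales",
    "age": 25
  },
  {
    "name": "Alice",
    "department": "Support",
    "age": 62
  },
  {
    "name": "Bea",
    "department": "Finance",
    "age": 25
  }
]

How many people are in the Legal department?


Scanning records for department = Legal
  Record 3: Quinn
Count: 1

ANSWER: 1


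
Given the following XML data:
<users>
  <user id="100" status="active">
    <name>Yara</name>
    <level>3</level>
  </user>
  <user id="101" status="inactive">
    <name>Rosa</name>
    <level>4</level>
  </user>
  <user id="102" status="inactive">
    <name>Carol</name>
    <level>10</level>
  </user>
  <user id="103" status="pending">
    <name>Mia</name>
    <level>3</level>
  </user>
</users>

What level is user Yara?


Finding user: Yara
<level>3</level>

ANSWER: 3


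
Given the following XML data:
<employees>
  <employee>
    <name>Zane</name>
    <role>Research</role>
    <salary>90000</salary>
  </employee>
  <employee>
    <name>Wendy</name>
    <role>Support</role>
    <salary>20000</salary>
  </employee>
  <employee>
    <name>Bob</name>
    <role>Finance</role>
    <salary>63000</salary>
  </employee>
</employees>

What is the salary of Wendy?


Searching for <employee> with <name>Wendy</name>
Found at position 2
<salary>20000</salary>

ANSWER: 20000


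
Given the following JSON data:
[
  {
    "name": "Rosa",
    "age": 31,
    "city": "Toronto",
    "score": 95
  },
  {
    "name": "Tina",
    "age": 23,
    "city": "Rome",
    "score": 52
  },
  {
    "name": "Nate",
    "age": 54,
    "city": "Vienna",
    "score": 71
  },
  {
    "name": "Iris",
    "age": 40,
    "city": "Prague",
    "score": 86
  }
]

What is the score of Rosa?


Looking up record where name = Rosa
Record index: 0
Field 'score' = 95

ANSWER: 95


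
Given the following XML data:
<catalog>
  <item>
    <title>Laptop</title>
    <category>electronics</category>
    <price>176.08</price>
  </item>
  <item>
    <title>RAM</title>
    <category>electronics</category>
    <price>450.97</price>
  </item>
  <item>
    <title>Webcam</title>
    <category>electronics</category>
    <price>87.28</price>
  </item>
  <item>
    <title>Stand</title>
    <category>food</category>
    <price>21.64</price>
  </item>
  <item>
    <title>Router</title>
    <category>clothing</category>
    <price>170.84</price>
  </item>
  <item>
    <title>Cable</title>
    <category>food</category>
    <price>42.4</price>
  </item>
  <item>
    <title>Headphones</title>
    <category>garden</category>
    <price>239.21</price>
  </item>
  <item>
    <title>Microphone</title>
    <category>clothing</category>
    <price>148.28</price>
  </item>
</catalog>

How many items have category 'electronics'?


Scanning <item> elements for <category>electronics</category>:
  Item 1: Laptop -> MATCH
  Item 2: RAM -> MATCH
  Item 3: Webcam -> MATCH
Count: 3

ANSWER: 3


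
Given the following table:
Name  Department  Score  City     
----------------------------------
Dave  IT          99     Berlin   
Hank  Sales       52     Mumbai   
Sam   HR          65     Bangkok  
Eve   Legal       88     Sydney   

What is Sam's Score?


Row 3: Sam
Score = 65

ANSWER: 65


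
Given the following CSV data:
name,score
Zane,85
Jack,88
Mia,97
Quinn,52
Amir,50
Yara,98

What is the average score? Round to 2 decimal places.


Scores: 85, 88, 97, 52, 50, 98
Sum = 470
Count = 6
Average = 470 / 6 = 78.33

ANSWER: 78.33


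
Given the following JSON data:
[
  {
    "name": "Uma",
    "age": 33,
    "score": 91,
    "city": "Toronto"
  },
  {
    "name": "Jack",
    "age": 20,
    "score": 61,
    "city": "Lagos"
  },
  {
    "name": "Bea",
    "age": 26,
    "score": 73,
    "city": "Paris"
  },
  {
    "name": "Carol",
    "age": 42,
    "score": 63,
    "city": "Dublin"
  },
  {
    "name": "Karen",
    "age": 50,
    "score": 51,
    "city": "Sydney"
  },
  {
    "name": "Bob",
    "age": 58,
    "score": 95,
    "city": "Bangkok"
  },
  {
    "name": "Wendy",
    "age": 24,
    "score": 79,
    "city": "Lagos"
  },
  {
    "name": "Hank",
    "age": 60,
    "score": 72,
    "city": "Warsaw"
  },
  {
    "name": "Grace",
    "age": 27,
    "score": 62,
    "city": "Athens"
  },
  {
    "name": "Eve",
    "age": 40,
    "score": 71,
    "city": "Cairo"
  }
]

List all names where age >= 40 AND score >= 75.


Checking both conditions:
  Uma (age=33, score=91) -> no
  Jack (age=20, score=61) -> no
  Bea (age=26, score=73) -> no
  Carol (age=42, score=63) -> no
  Karen (age=50, score=51) -> no
  Bob (age=58, score=95) -> YES
  Wendy (age=24, score=79) -> no
  Hank (age=60, score=72) -> no
  Grace (age=27, score=62) -> no
  Eve (age=40, score=71) -> no


ANSWER: Bob


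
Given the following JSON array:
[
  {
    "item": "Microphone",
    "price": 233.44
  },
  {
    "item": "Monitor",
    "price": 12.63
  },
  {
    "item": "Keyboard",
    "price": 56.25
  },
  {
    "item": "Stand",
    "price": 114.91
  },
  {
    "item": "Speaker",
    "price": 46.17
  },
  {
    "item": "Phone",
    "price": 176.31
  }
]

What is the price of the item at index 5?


Array index 5 -> Phone
price = 176.31

ANSWER: 176.31


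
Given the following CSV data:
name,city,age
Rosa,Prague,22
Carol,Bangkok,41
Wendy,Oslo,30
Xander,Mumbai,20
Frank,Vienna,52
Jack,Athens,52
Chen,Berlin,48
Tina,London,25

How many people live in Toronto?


Scanning city column for 'Toronto':
Total matches: 0

ANSWER: 0


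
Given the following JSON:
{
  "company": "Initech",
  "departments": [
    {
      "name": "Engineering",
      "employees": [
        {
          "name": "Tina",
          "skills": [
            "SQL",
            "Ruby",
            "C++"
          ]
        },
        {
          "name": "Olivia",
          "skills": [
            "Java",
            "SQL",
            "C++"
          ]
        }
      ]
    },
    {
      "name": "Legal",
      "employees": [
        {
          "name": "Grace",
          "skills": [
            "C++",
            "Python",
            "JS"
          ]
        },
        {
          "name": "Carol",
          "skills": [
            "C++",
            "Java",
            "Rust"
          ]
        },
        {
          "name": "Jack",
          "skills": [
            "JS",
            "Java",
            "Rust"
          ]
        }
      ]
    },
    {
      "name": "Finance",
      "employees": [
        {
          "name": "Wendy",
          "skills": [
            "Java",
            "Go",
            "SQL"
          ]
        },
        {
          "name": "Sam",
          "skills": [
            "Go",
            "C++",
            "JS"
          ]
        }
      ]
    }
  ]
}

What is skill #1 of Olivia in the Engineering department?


Path: departments[0].employees[1].skills[0]
Value: Java

ANSWER: Java


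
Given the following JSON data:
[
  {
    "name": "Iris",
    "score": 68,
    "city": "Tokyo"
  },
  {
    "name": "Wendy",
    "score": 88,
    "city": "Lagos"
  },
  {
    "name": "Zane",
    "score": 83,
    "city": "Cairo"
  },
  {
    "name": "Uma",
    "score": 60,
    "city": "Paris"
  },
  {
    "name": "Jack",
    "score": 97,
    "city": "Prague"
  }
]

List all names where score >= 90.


Filtering records where score >= 90:
  Iris (score=68) -> no
  Wendy (score=88) -> no
  Zane (score=83) -> no
  Uma (score=60) -> no
  Jack (score=97) -> YES


ANSWER: Jack


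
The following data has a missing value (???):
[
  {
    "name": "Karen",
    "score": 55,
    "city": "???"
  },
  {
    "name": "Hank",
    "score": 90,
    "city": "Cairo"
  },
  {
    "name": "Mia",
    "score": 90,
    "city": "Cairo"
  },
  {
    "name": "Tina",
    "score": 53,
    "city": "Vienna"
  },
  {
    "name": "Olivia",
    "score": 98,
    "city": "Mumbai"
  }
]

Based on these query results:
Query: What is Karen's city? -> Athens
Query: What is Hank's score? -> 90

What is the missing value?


The missing value is Karen's city
From query: Karen's city = Athens

ANSWER: Athens


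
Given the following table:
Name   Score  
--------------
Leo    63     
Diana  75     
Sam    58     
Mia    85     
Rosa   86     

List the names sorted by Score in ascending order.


Sorting by Score (ascending):
  Sam: 58
  Leo: 63
  Diana: 75
  Mia: 85
  Rosa: 86


ANSWER: Sam, Leo, Diana, Mia, Rosa


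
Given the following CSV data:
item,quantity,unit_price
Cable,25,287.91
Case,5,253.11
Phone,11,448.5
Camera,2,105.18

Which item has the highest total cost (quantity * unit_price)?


Computing row totals:
  Cable: 7197.75
  Case: 1265.55
  Phone: 4933.5
  Camera: 210.36
Maximum: Cable (7197.75)

ANSWER: Cable


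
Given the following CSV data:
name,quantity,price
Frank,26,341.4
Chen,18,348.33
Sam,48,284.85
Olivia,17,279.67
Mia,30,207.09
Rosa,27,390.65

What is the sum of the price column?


Values in 'price' column:
  Row 1: 341.4
  Row 2: 348.33
  Row 3: 284.85
  Row 4: 279.67
  Row 5: 207.09
  Row 6: 390.65
Sum = 341.4 + 348.33 + 284.85 + 279.67 + 207.09 + 390.65 = 1851.99

ANSWER: 1851.99


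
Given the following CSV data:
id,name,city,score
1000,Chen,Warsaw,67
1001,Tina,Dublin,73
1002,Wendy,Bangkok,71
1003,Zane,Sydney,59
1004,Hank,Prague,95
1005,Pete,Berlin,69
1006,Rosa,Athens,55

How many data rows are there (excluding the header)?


Counting rows (excluding header):
Header: id,name,city,score
Data rows: 7

ANSWER: 7


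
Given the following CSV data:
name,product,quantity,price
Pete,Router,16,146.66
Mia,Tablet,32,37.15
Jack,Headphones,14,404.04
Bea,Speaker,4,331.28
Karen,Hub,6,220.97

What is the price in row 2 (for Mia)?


Row 2: Mia
Column 'price' = 37.15

ANSWER: 37.15


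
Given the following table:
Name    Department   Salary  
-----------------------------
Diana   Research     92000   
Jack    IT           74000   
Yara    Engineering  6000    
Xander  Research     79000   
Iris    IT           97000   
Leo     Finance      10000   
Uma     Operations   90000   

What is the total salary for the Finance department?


Finance department members:
  Leo: 10000
Total = 10000 = 10000

ANSWER: 10000


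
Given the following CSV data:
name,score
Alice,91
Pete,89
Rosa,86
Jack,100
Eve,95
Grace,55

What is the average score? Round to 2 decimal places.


Scores: 91, 89, 86, 100, 95, 55
Sum = 516
Count = 6
Average = 516 / 6 = 86.00

ANSWER: 86.00


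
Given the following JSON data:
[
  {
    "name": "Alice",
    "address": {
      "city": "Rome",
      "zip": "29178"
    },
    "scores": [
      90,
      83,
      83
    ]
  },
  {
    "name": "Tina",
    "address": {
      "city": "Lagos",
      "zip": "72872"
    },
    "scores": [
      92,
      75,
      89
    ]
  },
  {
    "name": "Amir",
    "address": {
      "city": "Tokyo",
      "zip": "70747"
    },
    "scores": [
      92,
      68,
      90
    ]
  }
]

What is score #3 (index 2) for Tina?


Path: records[1].scores[2]
Value: 89

ANSWER: 89


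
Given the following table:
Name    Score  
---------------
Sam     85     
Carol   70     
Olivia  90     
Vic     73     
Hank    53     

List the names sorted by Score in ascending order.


Sorting by Score (ascending):
  Hank: 53
  Carol: 70
  Vic: 73
  Sam: 85
  Olivia: 90


ANSWER: Hank, Carol, Vic, Sam, Olivia


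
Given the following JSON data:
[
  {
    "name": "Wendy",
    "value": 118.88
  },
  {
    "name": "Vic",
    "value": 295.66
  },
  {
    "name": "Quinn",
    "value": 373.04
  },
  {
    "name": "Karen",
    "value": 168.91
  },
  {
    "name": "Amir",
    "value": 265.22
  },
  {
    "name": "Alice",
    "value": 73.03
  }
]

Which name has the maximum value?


Comparing values:
  Wendy: 118.88
  Vic: 295.66
  Quinn: 373.04
  Karen: 168.91
  Amir: 265.22
  Alice: 73.03
Maximum: Quinn (373.04)

ANSWER: Quinn


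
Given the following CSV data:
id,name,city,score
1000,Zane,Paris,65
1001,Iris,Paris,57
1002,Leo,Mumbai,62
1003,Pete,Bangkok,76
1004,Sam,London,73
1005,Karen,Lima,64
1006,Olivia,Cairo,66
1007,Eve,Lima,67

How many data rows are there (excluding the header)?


Counting rows (excluding header):
Header: id,name,city,score
Data rows: 8

ANSWER: 8


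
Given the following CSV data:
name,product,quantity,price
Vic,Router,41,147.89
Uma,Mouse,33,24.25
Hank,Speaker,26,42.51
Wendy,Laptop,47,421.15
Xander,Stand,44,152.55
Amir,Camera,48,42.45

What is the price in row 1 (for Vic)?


Row 1: Vic
Column 'price' = 147.89

ANSWER: 147.89


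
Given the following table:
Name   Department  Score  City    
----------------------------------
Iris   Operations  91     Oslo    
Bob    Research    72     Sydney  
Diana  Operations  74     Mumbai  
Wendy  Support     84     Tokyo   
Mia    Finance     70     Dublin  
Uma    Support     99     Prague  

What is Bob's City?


Row 2: Bob
City = Sydney

ANSWER: Sydney


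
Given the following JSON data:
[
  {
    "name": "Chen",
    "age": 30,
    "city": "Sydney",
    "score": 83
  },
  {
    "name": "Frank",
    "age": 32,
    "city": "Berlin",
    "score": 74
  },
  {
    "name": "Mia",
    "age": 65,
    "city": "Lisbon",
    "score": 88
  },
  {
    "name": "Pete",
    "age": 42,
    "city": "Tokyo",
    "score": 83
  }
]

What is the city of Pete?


Looking up record where name = Pete
Record index: 3
Field 'city' = Tokyo

ANSWER: Tokyo


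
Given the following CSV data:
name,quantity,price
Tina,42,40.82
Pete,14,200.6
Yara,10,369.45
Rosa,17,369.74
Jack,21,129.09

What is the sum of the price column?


Values in 'price' column:
  Row 1: 40.82
  Row 2: 200.6
  Row 3: 369.45
  Row 4: 369.74
  Row 5: 129.09
Sum = 40.82 + 200.6 + 369.45 + 369.74 + 129.09 = 1109.7

ANSWER: 1109.7


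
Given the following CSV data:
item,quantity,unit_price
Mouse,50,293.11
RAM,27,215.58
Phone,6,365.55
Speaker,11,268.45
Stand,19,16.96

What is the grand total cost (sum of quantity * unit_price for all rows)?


Computing row totals:
  Mouse: 50 * 293.11 = 14655.5
  RAM: 27 * 215.58 = 5820.66
  Phone: 6 * 365.55 = 2193.3
  Speaker: 11 * 268.45 = 2952.95
  Stand: 19 * 16.96 = 322.24
Grand total = 14655.5 + 5820.66 + 2193.3 + 2952.95 + 322.24 = 25944.65

ANSWER: 25944.65


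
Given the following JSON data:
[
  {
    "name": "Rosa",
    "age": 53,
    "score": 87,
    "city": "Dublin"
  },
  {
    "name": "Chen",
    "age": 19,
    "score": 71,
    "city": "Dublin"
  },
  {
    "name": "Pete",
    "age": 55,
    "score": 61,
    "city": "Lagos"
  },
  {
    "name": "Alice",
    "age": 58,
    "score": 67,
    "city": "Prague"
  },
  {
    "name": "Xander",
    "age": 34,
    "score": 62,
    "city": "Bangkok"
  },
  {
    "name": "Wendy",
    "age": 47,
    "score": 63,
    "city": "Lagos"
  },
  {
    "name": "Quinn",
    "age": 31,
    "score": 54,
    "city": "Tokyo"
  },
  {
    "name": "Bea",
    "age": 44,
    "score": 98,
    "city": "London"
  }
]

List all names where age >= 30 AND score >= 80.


Checking both conditions:
  Rosa (age=53, score=87) -> YES
  Chen (age=19, score=71) -> no
  Pete (age=55, score=61) -> no
  Alice (age=58, score=67) -> no
  Xander (age=34, score=62) -> no
  Wendy (age=47, score=63) -> no
  Quinn (age=31, score=54) -> no
  Bea (age=44, score=98) -> YES


ANSWER: Rosa, Bea


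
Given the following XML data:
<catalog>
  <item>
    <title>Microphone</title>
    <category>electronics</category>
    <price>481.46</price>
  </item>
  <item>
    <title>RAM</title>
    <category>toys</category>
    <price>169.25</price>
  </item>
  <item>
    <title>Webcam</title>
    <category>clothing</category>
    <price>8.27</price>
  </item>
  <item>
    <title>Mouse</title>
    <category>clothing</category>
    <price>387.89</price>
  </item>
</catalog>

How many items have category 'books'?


Scanning <item> elements for <category>books</category>:
Count: 0

ANSWER: 0


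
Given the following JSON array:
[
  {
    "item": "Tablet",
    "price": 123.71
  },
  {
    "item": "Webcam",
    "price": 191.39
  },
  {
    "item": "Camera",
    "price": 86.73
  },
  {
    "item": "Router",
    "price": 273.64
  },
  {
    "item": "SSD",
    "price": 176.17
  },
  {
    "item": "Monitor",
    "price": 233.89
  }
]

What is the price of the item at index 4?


Array index 4 -> SSD
price = 176.17

ANSWER: 176.17


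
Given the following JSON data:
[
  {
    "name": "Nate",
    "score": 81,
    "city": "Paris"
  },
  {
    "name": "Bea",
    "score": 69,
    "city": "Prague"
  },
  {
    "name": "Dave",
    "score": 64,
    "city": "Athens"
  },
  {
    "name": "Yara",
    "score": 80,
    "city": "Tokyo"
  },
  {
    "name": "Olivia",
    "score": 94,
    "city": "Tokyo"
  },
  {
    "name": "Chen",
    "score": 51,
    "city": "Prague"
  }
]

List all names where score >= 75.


Filtering records where score >= 75:
  Nate (score=81) -> YES
  Bea (score=69) -> no
  Dave (score=64) -> no
  Yara (score=80) -> YES
  Olivia (score=94) -> YES
  Chen (score=51) -> no


ANSWER: Nate, Yara, Olivia


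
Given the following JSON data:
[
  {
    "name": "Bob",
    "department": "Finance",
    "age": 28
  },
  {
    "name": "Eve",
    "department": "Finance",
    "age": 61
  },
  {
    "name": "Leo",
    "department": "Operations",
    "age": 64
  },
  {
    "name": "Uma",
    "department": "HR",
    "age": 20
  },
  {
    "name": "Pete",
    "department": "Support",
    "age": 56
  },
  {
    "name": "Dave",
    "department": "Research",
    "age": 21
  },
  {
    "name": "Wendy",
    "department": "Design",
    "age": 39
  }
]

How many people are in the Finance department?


Scanning records for department = Finance
  Record 0: Bob
  Record 1: Eve
Count: 2

ANSWER: 2


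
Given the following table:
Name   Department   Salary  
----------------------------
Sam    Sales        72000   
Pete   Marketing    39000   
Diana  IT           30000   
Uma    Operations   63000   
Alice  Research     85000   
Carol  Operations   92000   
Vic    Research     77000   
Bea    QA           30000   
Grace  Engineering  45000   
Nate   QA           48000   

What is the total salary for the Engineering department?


Engineering department members:
  Grace: 45000
Total = 45000 = 45000

ANSWER: 45000


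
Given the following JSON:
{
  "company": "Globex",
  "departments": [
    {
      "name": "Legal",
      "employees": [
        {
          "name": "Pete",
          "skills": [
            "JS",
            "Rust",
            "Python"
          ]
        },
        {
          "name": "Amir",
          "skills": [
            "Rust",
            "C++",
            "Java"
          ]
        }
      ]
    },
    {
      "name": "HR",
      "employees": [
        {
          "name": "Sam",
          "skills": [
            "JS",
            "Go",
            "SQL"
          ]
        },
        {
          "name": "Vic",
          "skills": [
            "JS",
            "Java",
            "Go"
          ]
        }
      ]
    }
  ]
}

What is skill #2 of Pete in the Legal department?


Path: departments[0].employees[0].skills[1]
Value: Rust

ANSWER: Rust


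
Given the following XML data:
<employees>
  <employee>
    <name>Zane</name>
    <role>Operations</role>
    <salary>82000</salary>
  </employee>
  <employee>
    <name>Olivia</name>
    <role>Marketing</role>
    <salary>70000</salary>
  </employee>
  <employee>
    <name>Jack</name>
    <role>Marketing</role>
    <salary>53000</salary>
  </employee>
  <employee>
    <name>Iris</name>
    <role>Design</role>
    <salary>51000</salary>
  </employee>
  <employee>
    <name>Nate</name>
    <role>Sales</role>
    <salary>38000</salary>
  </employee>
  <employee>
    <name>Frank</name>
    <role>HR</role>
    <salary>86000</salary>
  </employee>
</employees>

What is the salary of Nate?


Searching for <employee> with <name>Nate</name>
Found at position 5
<salary>38000</salary>

ANSWER: 38000


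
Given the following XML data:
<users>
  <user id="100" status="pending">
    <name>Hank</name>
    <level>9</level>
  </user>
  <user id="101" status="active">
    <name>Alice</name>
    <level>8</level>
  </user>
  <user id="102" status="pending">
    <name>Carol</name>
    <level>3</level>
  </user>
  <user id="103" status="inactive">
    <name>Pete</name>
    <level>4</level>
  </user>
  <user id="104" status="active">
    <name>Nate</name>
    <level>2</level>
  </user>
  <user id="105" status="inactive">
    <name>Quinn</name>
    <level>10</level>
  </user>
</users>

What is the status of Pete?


Finding user with name = Pete
user id="103" status="inactive"

ANSWER: inactive


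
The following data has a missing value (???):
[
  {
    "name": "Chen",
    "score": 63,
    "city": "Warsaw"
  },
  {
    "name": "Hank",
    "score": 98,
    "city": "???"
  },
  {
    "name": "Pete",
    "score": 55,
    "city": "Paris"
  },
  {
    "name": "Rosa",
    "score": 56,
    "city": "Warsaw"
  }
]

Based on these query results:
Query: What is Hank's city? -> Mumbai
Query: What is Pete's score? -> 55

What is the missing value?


The missing value is Hank's city
From query: Hank's city = Mumbai

ANSWER: Mumbai


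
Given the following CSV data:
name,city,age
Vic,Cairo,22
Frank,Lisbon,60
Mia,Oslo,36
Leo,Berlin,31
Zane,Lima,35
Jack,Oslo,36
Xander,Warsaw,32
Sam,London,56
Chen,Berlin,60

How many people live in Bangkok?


Scanning city column for 'Bangkok':
Total matches: 0

ANSWER: 0


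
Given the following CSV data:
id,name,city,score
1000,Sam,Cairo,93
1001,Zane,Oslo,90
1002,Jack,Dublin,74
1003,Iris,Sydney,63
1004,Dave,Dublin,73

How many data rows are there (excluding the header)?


Counting rows (excluding header):
Header: id,name,city,score
Data rows: 5

ANSWER: 5


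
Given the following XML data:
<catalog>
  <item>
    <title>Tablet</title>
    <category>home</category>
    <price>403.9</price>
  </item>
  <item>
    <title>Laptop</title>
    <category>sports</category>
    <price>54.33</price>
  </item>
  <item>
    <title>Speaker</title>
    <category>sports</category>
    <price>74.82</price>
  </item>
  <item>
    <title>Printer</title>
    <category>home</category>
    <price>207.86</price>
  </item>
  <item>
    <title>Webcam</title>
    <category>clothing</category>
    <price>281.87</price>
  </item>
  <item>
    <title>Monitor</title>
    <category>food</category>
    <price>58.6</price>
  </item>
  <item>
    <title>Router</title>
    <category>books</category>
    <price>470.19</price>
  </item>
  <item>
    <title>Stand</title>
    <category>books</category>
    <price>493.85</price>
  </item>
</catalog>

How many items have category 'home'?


Scanning <item> elements for <category>home</category>:
  Item 1: Tablet -> MATCH
  Item 4: Printer -> MATCH
Count: 2

ANSWER: 2
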